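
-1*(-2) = 2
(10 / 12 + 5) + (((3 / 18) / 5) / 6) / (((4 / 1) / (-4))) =1049 / 180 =5.83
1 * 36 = 36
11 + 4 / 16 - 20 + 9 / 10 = -157 / 20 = -7.85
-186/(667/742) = -138012/667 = -206.91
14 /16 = 7 /8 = 0.88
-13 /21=-0.62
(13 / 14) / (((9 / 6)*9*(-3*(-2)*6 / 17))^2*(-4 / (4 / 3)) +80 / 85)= -3757 / 9916424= -0.00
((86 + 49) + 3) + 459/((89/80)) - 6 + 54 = 53274/89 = 598.58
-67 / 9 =-7.44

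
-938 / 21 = -134 / 3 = -44.67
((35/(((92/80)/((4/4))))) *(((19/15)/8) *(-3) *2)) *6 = -3990/23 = -173.48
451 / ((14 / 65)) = 2093.93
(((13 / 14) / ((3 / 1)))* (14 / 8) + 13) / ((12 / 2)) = 325 / 144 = 2.26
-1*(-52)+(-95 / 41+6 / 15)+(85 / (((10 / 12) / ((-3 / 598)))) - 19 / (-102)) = 311088341 / 6252090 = 49.76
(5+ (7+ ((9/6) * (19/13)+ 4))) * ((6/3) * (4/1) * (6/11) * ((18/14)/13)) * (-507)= -27864/7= -3980.57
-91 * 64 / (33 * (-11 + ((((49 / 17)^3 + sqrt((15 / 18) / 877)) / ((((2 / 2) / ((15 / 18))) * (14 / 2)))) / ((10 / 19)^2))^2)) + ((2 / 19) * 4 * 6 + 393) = 26210931740336569177803477414297600 * sqrt(26310) / 795837856333844286563495600387778413339 + 5952604139293814382597719174364673697663385 / 15120919270343041444706416407367789853441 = 393.67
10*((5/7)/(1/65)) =3250/7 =464.29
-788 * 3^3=-21276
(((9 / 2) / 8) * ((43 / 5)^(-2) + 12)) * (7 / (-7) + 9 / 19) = -999585 / 281048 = -3.56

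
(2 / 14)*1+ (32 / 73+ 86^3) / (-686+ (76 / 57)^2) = -1462387013 / 1573369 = -929.46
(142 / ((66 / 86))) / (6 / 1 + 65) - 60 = -1894 / 33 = -57.39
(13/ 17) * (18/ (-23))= -234/ 391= -0.60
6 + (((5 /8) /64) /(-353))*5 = 1084391 /180736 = 6.00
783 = 783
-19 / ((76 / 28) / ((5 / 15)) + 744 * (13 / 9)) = -399 / 22739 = -0.02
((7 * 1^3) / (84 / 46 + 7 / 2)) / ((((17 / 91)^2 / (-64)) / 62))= -149432.96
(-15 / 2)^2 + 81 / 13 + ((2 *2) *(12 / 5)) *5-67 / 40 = 56579 / 520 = 108.81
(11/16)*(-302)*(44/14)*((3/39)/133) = -18271/48412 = -0.38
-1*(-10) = 10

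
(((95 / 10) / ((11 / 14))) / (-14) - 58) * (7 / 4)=-9065 / 88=-103.01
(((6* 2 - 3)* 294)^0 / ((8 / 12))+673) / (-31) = -1349 / 62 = -21.76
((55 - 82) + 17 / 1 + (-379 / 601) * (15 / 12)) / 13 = -0.83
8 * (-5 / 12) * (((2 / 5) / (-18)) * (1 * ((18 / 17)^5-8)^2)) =179334830453888 / 54431835312123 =3.29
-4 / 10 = -2 / 5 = -0.40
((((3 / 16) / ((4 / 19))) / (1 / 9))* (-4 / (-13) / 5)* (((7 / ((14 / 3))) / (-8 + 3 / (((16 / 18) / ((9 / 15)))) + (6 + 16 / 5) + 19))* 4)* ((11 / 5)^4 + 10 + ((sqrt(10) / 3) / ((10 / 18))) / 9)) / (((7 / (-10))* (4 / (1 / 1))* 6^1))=-824391 / 3111500 - 171* sqrt(10) / 323596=-0.27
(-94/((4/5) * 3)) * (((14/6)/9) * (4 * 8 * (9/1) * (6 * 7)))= -368480/3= -122826.67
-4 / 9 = -0.44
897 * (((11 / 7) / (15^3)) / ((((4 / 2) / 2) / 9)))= 3289 / 875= 3.76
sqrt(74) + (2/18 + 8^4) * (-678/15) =-1666298/9 + sqrt(74) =-185135.62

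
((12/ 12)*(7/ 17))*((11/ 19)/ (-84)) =-11/ 3876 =-0.00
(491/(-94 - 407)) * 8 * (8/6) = -15712/1503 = -10.45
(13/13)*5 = 5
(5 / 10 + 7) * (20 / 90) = 5 / 3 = 1.67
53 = 53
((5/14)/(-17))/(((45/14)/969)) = -19/3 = -6.33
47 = 47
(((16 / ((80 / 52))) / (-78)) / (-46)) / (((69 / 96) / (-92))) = -128 / 345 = -0.37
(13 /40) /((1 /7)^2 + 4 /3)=1911 /7960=0.24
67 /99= 0.68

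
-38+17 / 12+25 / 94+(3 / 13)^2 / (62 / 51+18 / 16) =-3303782777 / 91026780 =-36.29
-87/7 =-12.43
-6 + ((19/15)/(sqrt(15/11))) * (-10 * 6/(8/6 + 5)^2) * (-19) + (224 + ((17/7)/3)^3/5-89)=12 * sqrt(165)/5 + 5978258/46305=159.93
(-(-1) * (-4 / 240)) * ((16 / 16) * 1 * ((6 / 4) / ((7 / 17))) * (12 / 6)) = -17 / 140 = -0.12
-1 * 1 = -1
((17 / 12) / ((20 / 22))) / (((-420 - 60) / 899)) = -168113 / 57600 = -2.92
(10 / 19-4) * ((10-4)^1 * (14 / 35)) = -792 / 95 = -8.34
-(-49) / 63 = 7 / 9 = 0.78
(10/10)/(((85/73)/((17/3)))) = 4.87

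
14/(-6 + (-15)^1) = -2/3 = -0.67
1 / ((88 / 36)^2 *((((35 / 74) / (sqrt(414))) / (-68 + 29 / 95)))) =-57821121 *sqrt(46) / 804650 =-487.37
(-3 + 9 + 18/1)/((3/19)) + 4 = 156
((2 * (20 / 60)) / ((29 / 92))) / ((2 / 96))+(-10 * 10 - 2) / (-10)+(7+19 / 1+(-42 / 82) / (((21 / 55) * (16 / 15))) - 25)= 10602039 / 95120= 111.46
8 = 8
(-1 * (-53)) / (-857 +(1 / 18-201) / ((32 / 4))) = -0.06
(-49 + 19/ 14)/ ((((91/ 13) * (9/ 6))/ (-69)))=15341/ 49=313.08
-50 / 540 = -5 / 54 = -0.09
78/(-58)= -39/29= -1.34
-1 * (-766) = 766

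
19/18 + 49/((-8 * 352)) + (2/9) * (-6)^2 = 229063/25344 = 9.04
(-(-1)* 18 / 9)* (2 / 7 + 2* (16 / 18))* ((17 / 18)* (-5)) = -11050 / 567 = -19.49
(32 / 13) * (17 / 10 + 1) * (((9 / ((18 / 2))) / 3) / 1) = 2.22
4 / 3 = 1.33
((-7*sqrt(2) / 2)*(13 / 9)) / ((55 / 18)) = -91*sqrt(2) / 55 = -2.34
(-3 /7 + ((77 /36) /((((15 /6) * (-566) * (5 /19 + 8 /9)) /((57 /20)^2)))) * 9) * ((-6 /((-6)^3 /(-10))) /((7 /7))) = 545827027 /3746467200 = 0.15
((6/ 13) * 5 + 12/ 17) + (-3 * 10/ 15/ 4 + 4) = 2879/ 442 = 6.51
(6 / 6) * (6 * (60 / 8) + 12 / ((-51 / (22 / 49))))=37397 / 833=44.89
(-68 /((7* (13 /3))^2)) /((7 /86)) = -52632 /57967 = -0.91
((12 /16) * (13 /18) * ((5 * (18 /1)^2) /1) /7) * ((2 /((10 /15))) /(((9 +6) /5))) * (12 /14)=5265 /49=107.45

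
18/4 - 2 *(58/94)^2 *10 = -13759/4418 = -3.11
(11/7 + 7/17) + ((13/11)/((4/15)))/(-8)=59867/41888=1.43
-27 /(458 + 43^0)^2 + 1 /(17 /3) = 1376 /7803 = 0.18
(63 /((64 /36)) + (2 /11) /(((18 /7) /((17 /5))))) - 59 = -184711 /7920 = -23.32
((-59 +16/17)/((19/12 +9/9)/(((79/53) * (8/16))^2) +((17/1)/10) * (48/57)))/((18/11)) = -2145687005/367840322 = -5.83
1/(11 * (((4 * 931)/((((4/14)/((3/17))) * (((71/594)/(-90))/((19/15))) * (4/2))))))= -1207/14563070676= -0.00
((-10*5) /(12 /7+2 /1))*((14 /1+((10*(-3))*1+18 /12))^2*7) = -1030225 /52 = -19812.02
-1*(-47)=47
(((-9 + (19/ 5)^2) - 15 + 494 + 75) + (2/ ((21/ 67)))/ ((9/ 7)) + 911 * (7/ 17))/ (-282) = -10780999/ 3235950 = -3.33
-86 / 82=-43 / 41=-1.05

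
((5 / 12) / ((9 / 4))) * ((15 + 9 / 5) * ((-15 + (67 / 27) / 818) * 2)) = -9274244 / 99387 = -93.31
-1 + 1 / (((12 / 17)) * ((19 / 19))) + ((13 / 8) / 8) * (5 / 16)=1475 / 3072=0.48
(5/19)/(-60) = -0.00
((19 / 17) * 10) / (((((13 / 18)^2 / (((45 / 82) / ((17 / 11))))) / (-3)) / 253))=-11564199900 / 2002481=-5774.94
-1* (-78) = 78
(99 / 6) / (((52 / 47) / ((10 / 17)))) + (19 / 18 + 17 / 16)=346585 / 31824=10.89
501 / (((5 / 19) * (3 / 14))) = 44422 / 5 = 8884.40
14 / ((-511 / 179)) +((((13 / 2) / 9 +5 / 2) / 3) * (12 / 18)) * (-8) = -62870 / 5913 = -10.63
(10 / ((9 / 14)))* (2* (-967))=-30084.44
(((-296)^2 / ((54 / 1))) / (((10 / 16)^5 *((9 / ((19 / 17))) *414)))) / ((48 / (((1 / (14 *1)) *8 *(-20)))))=-13637255168 / 11223410625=-1.22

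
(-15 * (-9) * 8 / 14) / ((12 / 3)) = 135 / 7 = 19.29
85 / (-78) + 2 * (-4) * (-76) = 47339 / 78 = 606.91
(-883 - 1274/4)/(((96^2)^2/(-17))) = 1513/6291456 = 0.00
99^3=970299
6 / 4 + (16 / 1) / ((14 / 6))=117 / 14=8.36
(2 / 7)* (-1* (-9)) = 18 / 7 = 2.57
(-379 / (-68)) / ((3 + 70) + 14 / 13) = 4927 / 65484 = 0.08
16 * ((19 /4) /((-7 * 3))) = -76 /21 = -3.62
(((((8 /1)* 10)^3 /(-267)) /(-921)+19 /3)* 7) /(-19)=-14485877 /4672233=-3.10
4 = 4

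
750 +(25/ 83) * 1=62275/ 83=750.30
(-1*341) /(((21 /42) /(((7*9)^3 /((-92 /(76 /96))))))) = 540018171 /368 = 1467440.68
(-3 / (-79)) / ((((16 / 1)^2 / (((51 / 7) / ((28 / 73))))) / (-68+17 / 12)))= -2974677 / 15855616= -0.19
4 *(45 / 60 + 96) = 387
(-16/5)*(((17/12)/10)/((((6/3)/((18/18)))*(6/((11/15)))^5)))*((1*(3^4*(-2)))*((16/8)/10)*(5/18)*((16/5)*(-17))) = -46543739/15377343750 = -0.00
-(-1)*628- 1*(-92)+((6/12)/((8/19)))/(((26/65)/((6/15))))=11539/16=721.19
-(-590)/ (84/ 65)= 19175/ 42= 456.55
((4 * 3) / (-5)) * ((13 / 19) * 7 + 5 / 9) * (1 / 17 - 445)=27653984 / 4845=5707.74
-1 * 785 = -785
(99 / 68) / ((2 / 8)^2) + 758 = 13282 / 17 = 781.29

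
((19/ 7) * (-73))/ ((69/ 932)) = -1292684/ 483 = -2676.36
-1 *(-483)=483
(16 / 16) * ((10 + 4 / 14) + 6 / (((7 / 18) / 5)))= 612 / 7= 87.43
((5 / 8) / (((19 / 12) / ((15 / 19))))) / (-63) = -0.00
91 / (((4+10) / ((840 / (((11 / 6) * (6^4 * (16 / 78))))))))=5915 / 528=11.20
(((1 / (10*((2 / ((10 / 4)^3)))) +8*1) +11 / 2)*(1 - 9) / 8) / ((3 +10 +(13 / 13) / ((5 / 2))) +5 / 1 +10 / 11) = -25135 / 33984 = -0.74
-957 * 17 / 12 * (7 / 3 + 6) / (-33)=12325 / 36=342.36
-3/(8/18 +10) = -27/94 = -0.29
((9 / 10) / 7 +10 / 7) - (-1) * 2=249 / 70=3.56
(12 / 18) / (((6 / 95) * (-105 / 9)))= -19 / 21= -0.90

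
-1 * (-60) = 60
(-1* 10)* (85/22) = -425/11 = -38.64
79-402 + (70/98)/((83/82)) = -187253/581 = -322.29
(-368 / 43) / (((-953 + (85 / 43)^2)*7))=1978 / 1535513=0.00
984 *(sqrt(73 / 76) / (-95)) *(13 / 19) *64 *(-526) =215314944 *sqrt(1387) / 34295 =233819.97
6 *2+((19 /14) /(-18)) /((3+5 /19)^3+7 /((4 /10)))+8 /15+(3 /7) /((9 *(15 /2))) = 1132288859 /90306846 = 12.54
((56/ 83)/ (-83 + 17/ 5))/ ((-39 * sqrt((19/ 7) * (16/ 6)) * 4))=35 * sqrt(798)/ 48956388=0.00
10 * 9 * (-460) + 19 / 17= -703781 / 17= -41398.88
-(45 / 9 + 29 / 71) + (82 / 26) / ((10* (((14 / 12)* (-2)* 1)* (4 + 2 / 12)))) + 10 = 3682051 / 807625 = 4.56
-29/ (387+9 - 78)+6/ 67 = -35/ 21306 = -0.00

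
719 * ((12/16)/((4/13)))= 28041/16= 1752.56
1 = 1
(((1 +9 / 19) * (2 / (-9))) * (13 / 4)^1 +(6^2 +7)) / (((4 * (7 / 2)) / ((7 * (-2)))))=-7171 / 171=-41.94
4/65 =0.06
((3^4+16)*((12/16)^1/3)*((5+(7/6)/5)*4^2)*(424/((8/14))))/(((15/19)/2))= 858793768/225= 3816861.19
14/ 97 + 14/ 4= 707/ 194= 3.64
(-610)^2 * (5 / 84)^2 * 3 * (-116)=-67443125 / 147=-458796.77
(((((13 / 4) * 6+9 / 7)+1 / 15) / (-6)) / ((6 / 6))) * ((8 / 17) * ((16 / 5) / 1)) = -140128 / 26775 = -5.23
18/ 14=9/ 7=1.29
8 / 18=4 / 9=0.44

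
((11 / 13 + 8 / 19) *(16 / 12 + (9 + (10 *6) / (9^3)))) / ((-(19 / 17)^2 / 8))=-1831573336 / 21667581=-84.53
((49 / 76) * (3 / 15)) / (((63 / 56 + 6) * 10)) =49 / 27075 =0.00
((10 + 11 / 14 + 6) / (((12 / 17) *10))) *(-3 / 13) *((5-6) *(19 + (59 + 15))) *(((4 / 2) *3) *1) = 222921 / 728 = 306.21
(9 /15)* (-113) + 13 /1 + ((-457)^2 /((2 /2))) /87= 1020407 /435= 2345.76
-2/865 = -0.00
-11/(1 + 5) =-11/6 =-1.83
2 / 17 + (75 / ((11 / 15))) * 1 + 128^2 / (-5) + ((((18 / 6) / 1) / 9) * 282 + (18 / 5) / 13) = -37439013 / 12155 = -3080.13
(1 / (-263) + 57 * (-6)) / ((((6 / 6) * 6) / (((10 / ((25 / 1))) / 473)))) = -8177 / 169635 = -0.05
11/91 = 0.12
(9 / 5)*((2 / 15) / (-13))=-6 / 325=-0.02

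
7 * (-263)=-1841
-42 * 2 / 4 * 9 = -189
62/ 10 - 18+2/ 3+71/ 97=-15134/ 1455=-10.40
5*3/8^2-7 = -433/64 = -6.77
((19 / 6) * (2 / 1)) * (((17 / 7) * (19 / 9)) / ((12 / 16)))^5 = 68401585622033408 / 723486239847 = 94544.42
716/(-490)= -1.46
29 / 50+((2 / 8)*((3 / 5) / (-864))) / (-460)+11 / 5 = 7365889 / 2649600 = 2.78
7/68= 0.10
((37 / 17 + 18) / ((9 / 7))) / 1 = 2401 / 153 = 15.69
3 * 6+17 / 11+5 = 270 / 11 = 24.55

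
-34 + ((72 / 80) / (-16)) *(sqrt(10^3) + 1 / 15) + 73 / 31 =-784893 / 24800 - 9 *sqrt(10) / 16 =-33.43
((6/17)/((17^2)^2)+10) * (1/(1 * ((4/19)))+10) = 147.50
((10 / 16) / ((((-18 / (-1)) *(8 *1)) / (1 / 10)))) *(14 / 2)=7 / 2304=0.00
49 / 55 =0.89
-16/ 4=-4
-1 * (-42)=42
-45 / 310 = -0.15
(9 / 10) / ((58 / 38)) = 171 / 290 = 0.59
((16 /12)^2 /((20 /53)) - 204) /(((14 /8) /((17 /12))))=-161.33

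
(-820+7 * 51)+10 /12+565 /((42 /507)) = 133522 /21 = 6358.19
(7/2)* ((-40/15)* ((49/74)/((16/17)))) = -6.57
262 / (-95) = -262 / 95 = -2.76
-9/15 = -3/5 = -0.60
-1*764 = -764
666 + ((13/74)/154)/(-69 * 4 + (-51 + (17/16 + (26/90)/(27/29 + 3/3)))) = 445075940862/668282197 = 666.00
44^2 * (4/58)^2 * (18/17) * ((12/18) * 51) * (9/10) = 1254528/4205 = 298.34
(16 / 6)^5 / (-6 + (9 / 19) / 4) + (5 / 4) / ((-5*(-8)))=-79583155 / 3475872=-22.90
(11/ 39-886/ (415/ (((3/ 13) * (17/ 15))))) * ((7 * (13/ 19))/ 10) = -156527/ 1182750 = -0.13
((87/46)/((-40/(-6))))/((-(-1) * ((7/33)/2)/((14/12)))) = 2871/920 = 3.12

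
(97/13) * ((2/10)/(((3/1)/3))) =97/65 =1.49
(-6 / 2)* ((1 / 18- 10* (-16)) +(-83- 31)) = -829 / 6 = -138.17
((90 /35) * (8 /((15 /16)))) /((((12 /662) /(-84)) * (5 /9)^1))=-4575744 /25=-183029.76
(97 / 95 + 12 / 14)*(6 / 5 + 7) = 51209 / 3325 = 15.40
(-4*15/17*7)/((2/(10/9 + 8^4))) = -2581180/51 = -50611.37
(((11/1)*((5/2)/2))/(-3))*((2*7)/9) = -385/54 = -7.13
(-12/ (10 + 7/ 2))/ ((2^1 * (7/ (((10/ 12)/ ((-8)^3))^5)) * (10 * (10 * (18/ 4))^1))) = 125/ 77563807532341788672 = 0.00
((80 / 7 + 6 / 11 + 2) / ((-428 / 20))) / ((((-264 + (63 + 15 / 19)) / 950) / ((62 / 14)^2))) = 23330437250 / 383929161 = 60.77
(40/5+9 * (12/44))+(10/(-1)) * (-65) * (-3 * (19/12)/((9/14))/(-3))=478580/297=1611.38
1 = 1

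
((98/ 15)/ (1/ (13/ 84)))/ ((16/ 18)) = 91/ 80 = 1.14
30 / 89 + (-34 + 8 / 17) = -50220 / 1513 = -33.19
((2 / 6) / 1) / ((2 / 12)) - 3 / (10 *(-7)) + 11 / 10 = 22 / 7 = 3.14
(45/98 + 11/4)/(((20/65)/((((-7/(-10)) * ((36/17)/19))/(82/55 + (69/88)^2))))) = 4190472/10843889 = 0.39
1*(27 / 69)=9 / 23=0.39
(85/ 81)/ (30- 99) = -85/ 5589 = -0.02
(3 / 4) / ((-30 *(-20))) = 1 / 800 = 0.00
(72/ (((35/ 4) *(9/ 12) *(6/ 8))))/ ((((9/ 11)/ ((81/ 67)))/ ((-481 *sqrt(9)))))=-73142784/ 2345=-31190.95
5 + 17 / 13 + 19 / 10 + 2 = 1327 / 130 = 10.21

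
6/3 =2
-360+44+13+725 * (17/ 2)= 11719/ 2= 5859.50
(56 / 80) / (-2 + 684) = 7 / 6820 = 0.00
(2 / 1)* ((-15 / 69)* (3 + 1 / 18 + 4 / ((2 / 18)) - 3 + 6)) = -3785 / 207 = -18.29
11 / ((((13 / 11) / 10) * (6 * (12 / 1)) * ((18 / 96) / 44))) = 303.36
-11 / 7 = -1.57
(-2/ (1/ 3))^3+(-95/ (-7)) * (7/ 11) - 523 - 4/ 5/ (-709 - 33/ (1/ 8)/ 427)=-12171772402/ 16665385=-730.36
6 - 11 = -5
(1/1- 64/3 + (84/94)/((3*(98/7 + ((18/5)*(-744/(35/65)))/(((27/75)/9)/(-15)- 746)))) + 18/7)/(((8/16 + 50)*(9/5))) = -3544764470900/18155753164017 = -0.20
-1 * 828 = -828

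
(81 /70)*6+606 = 21453 /35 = 612.94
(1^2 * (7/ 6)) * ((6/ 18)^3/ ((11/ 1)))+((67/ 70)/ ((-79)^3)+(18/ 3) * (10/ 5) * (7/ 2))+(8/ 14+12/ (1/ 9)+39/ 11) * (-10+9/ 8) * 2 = -17115661899407/ 8785954980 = -1948.07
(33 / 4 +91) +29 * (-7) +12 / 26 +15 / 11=-58301 / 572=-101.92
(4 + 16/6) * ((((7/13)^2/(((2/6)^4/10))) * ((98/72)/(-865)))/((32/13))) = -36015/35984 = -1.00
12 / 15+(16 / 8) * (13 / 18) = 101 / 45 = 2.24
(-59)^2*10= 34810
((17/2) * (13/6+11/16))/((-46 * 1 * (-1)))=2329/4416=0.53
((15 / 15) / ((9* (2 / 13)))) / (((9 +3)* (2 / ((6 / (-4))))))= -13 / 288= -0.05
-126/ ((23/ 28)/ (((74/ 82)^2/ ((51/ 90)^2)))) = -4346848800/ 11173607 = -389.03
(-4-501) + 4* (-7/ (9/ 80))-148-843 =-1744.89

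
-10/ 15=-2/ 3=-0.67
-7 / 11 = -0.64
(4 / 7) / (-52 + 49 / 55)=-220 / 19677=-0.01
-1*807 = -807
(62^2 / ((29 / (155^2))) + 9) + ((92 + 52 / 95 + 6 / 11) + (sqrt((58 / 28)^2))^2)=18916189017413 / 5939780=3184661.56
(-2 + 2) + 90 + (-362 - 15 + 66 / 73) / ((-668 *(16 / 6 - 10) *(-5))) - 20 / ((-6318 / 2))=305083536847 / 3389000472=90.02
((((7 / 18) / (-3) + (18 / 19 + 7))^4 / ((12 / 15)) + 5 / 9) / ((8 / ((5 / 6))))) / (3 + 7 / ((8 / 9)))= 103491753533228425 / 2313768676917888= 44.73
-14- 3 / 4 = -59 / 4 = -14.75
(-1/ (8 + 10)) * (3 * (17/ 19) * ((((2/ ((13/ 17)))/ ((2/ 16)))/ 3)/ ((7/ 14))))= -4624/ 2223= -2.08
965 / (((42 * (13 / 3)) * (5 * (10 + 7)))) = 193 / 3094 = 0.06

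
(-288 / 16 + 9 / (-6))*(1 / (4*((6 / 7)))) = -5.69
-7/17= -0.41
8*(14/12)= 28/3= 9.33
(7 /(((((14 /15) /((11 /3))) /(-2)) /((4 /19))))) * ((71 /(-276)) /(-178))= -0.02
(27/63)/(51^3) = 1/309519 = 0.00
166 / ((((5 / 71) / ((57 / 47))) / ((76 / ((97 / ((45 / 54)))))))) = 8509492 / 4559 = 1866.53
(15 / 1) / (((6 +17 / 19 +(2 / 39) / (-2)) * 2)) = 1.09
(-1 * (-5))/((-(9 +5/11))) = -55/104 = -0.53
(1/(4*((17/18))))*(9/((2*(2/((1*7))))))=567/136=4.17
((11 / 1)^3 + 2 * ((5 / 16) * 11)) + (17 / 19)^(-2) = 3096055 / 2312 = 1339.12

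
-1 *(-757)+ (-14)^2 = 953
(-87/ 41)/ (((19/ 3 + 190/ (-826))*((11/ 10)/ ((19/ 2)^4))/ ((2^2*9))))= -92677.49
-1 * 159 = -159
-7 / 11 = -0.64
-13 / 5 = -2.60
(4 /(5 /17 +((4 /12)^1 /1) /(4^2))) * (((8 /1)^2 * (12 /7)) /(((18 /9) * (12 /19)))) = 1103.12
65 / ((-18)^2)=65 / 324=0.20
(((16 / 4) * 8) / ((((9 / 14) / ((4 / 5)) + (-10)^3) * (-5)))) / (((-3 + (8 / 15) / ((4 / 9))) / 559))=-1001728 / 503595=-1.99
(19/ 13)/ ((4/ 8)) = 2.92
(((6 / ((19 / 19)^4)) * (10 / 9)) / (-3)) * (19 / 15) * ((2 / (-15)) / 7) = 152 / 2835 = 0.05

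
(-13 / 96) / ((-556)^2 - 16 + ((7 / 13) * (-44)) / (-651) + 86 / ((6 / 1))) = -5239 / 11959790496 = -0.00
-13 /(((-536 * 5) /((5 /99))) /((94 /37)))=611 /981684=0.00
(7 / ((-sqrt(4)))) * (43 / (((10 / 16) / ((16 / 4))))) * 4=-19264 / 5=-3852.80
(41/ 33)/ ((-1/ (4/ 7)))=-164/ 231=-0.71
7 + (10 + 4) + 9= 30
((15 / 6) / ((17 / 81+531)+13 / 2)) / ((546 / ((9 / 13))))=1215 / 206099894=0.00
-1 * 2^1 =-2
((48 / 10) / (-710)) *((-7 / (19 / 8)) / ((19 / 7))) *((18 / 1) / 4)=21168 / 640775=0.03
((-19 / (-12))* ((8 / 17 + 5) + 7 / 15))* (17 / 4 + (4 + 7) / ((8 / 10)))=14383 / 85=169.21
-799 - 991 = -1790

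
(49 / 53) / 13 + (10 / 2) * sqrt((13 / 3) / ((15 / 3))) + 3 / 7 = 2410 / 4823 + sqrt(195) / 3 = 5.15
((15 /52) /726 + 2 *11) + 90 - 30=1031893 /12584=82.00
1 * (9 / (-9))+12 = 11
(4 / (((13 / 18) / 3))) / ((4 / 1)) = 54 / 13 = 4.15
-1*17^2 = -289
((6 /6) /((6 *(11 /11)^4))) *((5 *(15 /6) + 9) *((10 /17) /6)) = 215 /612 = 0.35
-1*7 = -7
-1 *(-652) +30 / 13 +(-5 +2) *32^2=-31430 / 13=-2417.69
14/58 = 7/29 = 0.24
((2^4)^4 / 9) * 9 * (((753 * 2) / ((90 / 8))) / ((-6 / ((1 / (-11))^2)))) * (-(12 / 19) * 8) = 61056.71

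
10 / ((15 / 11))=22 / 3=7.33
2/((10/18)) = 18/5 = 3.60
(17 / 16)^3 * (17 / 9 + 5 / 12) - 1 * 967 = -142182173 / 147456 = -964.23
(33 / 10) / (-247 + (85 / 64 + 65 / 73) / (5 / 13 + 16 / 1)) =-165856 / 12407265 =-0.01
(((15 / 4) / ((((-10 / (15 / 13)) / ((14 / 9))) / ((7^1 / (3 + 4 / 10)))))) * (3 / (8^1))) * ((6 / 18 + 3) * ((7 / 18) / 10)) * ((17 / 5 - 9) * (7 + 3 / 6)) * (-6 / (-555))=12005 / 392496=0.03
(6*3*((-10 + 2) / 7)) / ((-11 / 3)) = 432 / 77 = 5.61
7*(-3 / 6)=-7 / 2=-3.50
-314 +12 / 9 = -938 / 3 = -312.67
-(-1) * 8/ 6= 4/ 3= 1.33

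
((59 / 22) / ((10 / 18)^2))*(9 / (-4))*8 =-43011 / 275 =-156.40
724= 724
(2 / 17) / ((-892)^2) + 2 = 2.00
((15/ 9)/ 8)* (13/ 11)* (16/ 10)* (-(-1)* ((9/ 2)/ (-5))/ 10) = -39/ 1100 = -0.04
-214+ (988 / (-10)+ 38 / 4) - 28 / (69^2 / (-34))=-14430593 / 47610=-303.10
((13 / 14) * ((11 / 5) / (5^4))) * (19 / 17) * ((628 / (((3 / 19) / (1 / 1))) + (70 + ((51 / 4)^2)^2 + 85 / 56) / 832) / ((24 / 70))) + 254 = 26032896359381 / 87736320000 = 296.72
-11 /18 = -0.61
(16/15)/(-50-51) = -16/1515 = -0.01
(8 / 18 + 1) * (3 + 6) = 13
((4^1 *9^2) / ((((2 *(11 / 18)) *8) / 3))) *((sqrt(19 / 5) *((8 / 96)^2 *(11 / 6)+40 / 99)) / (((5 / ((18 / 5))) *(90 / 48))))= 962523 *sqrt(95) / 302500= 31.01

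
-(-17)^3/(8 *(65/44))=54043/130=415.72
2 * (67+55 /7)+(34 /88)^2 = 2030951 /13552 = 149.86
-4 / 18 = -2 / 9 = -0.22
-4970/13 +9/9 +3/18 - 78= -35813/78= -459.14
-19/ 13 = -1.46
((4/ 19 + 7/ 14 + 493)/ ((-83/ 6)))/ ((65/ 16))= -8.79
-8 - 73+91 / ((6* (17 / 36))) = -831 / 17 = -48.88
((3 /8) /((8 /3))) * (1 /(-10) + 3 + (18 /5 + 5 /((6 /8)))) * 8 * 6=711 /8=88.88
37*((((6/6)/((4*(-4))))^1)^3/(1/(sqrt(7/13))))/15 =-37*sqrt(91)/798720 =-0.00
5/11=0.45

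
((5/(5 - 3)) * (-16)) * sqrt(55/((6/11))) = -220 * sqrt(30)/3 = -401.66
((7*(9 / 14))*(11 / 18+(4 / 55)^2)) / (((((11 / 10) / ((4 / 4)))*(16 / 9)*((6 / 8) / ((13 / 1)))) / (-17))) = -22252269 / 53240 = -417.96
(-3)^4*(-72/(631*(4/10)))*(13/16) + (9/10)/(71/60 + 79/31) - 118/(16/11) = -5533787/55528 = -99.66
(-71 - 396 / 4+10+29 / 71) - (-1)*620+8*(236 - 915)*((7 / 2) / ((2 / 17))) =-11441053 / 71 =-161141.59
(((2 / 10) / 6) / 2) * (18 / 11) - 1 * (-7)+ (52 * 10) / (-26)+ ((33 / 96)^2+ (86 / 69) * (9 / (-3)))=-21494807 / 1295360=-16.59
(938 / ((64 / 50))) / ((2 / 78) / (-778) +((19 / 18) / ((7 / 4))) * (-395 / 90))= -33619315275 / 121450424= -276.82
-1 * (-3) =3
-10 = -10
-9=-9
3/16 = 0.19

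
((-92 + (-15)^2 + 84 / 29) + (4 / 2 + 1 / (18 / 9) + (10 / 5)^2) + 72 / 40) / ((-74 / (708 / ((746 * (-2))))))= 7401609 / 8004580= 0.92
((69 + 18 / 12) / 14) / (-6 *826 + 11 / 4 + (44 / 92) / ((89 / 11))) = -96209 / 94632363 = -0.00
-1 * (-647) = 647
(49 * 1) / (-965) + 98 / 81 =90601 / 78165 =1.16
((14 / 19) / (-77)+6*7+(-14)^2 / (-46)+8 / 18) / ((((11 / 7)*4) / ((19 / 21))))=825761 / 150282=5.49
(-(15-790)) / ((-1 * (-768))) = 775 / 768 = 1.01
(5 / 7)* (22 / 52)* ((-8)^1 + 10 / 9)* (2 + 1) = -1705 / 273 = -6.25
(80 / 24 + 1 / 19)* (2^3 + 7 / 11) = 965 / 33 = 29.24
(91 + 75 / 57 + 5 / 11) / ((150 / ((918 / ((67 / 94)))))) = 278852598 / 350075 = 796.55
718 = 718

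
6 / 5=1.20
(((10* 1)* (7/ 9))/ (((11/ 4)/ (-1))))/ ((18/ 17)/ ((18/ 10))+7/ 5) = -23800/ 16731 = -1.42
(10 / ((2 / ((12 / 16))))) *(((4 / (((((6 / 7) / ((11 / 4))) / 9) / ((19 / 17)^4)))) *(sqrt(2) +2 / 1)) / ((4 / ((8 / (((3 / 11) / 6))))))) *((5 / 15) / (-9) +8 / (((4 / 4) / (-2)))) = -238976785355 / 250563 - 238976785355 *sqrt(2) / 501126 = -1628168.93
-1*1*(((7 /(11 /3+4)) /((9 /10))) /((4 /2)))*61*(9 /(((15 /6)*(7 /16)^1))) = -5856 /23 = -254.61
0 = 0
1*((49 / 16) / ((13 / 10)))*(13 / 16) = 1.91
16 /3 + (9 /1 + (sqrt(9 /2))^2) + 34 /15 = 211 /10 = 21.10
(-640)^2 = 409600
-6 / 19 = -0.32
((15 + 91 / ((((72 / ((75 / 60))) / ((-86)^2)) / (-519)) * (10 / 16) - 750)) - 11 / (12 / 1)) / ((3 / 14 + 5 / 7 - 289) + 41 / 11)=-1031674350707 / 21010641192234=-0.05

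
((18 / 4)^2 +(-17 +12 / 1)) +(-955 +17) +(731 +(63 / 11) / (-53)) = -447413 / 2332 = -191.86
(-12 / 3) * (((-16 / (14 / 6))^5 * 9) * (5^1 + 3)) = 73383542784 / 16807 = 4366248.75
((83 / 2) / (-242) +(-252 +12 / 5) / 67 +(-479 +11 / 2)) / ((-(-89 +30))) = -77405127 / 9566260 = -8.09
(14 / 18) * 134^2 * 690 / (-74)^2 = 7227290 / 4107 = 1759.75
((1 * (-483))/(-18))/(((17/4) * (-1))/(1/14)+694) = 161/3807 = 0.04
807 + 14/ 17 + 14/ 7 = 13767/ 17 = 809.82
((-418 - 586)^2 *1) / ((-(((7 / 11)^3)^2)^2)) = -3163586018588795536 / 13841287201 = -228561547.25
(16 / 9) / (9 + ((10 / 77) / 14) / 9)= 539 / 2729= 0.20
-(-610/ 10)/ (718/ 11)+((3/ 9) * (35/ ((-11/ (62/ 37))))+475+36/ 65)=27050973673/ 56984070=474.71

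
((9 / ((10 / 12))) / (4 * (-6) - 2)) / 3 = -9 / 65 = -0.14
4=4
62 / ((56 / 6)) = 93 / 14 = 6.64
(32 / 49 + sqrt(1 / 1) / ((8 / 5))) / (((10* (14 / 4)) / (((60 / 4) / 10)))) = 1503 / 27440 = 0.05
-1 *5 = -5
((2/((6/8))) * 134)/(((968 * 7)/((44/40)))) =67/1155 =0.06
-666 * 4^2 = -10656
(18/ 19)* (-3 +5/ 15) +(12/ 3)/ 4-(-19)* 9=3220/ 19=169.47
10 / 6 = 5 / 3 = 1.67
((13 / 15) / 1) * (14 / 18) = 91 / 135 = 0.67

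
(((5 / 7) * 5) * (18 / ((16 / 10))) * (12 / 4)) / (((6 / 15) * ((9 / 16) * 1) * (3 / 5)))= 6250 / 7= 892.86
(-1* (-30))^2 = 900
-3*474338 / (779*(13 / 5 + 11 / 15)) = -2134521 / 3895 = -548.02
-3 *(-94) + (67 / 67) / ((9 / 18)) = 284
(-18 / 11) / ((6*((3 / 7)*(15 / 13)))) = -91 / 165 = -0.55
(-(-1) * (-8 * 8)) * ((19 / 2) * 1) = -608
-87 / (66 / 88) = -116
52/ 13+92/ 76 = 99/ 19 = 5.21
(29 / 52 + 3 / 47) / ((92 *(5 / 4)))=1519 / 281060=0.01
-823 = -823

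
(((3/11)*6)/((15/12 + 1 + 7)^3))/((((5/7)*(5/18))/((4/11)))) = 0.00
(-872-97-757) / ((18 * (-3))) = 863 / 27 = 31.96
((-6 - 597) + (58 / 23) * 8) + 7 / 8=-107079 / 184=-581.95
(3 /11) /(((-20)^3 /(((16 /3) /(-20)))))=1 /110000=0.00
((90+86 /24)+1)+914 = 12103 /12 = 1008.58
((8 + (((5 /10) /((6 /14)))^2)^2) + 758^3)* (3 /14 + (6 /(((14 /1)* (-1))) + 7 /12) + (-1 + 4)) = 159734623990843 /108864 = 1467286008.15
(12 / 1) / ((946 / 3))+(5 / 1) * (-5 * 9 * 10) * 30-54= -31953024 / 473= -67553.96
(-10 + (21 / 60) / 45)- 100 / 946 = -4298689 / 425700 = -10.10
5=5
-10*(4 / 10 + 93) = -934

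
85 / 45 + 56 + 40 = 881 / 9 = 97.89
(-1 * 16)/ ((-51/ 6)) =32/ 17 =1.88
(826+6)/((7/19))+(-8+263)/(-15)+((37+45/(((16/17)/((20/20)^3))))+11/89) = 23187779/9968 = 2326.22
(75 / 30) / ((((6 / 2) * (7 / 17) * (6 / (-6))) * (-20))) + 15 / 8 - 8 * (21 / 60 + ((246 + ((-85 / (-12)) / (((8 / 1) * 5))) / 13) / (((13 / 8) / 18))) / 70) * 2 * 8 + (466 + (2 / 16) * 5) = -647222783 / 141960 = -4559.19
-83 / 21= -3.95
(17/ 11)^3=4913/ 1331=3.69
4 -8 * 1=-4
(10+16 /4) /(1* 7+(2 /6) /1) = 21 /11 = 1.91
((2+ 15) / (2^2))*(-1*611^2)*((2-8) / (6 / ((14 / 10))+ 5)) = 10251969 / 10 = 1025196.90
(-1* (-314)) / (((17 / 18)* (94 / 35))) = 123.79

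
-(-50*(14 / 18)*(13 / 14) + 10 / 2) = 280 / 9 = 31.11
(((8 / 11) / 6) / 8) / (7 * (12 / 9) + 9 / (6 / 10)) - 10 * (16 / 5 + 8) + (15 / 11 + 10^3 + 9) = 898.36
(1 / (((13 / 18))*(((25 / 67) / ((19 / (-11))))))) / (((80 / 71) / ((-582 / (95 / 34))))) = 1184.87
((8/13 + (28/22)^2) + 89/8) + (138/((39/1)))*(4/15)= 2699987/188760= 14.30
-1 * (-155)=155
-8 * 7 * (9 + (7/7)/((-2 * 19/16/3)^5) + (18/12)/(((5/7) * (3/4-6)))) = -3732911672/12380495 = -301.52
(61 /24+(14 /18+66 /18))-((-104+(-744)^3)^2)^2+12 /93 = -64205148606041485330656756559853601271 /2232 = -28765747583351919951011090000000000.00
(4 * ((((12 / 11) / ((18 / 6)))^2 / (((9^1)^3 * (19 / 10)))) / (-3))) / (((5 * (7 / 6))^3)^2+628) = -40960 / 12880599894921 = -0.00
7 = 7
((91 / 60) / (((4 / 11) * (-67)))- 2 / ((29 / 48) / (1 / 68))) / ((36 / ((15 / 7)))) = -879413 / 133180992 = -0.01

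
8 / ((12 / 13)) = 8.67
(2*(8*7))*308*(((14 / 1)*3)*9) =13039488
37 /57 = 0.65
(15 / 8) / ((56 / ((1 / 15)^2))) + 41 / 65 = 55117 / 87360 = 0.63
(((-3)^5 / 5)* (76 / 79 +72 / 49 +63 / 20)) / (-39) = 35001153 / 5032300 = 6.96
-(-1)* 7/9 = 7/9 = 0.78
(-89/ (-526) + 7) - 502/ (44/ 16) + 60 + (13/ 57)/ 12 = -228270305/ 1978812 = -115.36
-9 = -9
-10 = -10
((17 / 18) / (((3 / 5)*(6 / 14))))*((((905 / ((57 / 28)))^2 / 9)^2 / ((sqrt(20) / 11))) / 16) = 8433077951347472500*sqrt(5) / 69257922561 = 272271169.30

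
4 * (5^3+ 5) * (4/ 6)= 346.67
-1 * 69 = -69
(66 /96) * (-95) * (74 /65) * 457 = -3533981 /104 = -33980.59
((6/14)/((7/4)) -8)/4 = -95/49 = -1.94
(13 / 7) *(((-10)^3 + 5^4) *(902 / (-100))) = 87945 / 14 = 6281.79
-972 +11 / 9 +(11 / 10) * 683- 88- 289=-53683 / 90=-596.48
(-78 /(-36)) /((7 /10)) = 65 /21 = 3.10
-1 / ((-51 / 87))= 29 / 17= 1.71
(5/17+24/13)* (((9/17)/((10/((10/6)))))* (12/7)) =8514/26299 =0.32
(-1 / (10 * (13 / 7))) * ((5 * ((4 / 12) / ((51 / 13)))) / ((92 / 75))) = -175 / 9384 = -0.02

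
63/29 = 2.17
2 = 2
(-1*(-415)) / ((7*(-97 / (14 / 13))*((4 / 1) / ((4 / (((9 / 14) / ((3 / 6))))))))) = -5810 / 11349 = -0.51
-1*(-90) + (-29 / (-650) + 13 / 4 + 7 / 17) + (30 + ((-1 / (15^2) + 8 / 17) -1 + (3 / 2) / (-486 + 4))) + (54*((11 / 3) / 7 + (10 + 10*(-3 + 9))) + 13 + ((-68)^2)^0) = 66193748924 / 16777215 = 3945.46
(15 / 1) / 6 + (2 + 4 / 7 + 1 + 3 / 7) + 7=27 / 2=13.50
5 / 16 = 0.31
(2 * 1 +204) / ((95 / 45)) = 1854 / 19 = 97.58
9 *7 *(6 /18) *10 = 210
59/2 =29.50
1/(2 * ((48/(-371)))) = -371/96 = -3.86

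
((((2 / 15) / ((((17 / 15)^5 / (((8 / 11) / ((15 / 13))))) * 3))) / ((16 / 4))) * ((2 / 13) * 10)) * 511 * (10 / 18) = 25550000 / 15618427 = 1.64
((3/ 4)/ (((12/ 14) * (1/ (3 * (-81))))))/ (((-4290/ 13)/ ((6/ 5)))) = 0.77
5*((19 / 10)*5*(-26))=-1235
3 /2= 1.50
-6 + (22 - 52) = -36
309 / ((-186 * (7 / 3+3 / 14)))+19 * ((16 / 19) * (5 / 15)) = 46583 / 9951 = 4.68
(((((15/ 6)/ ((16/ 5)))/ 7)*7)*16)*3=75/ 2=37.50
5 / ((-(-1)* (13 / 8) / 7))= 280 / 13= 21.54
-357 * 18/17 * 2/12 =-63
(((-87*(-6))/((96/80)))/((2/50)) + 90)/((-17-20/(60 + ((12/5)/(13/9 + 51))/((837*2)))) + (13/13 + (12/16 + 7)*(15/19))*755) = 42535243380/20781073441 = 2.05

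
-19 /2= -9.50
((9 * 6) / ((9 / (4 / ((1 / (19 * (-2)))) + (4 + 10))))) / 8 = -207 / 2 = -103.50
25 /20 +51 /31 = 359 /124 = 2.90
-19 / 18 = -1.06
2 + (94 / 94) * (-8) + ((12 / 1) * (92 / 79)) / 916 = -108270 / 18091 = -5.98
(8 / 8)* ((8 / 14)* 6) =24 / 7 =3.43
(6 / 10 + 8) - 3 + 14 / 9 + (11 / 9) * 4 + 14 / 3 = 752 / 45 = 16.71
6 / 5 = 1.20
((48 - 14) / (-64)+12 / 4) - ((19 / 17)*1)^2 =11279 / 9248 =1.22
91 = 91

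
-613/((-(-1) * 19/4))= -2452/19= -129.05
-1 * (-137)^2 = -18769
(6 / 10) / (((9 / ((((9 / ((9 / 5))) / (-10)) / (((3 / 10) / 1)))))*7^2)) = -1 / 441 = -0.00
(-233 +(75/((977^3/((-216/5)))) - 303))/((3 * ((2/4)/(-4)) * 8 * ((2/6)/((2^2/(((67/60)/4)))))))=479865709178880/62482513811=7680.00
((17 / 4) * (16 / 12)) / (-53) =-17 / 159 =-0.11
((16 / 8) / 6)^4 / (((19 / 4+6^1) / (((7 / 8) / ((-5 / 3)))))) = -7 / 11610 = -0.00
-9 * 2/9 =-2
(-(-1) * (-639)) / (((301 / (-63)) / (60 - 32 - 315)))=-1650537 / 43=-38384.58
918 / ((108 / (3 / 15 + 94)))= 8007 / 10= 800.70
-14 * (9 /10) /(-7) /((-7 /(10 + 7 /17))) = -1593 /595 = -2.68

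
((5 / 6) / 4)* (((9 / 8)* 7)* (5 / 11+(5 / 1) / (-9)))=-175 / 1056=-0.17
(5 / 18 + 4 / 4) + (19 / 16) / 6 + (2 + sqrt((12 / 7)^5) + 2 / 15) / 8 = 36* sqrt(21) / 343 + 2509 / 1440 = 2.22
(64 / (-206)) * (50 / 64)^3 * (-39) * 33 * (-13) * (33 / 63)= -958546875 / 738304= -1298.31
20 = 20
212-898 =-686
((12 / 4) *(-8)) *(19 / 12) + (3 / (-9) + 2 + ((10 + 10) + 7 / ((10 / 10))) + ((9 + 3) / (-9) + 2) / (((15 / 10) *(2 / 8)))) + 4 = -32 / 9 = -3.56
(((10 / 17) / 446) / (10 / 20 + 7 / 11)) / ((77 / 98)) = 28 / 18955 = 0.00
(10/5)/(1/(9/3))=6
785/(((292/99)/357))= 27744255/292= 95014.57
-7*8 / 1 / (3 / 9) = -168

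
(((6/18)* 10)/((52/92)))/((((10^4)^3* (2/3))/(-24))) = -69/325000000000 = -0.00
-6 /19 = -0.32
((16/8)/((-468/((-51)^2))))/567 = -289/14742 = -0.02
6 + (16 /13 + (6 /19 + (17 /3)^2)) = 88159 /2223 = 39.66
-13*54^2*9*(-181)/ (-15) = -20584044/ 5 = -4116808.80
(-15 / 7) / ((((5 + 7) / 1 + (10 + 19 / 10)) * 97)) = -150 / 162281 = -0.00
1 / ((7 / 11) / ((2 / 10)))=11 / 35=0.31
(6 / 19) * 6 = 36 / 19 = 1.89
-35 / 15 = -7 / 3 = -2.33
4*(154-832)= -2712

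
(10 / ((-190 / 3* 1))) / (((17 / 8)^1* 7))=-24 / 2261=-0.01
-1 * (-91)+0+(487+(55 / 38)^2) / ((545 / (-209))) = -3999563 / 41420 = -96.56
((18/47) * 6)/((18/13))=78/47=1.66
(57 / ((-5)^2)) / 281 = 57 / 7025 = 0.01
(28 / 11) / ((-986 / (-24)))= 336 / 5423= 0.06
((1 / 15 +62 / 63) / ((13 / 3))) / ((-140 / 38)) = -6289 / 95550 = -0.07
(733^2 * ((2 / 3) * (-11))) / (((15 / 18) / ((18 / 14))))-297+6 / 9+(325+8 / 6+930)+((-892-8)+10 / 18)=-1914878921 / 315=-6078980.70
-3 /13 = -0.23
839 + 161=1000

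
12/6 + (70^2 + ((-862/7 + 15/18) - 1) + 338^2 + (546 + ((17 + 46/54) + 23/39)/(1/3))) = 195944137/1638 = 119624.02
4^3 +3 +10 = 77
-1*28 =-28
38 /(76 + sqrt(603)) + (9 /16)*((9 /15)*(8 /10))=428471 /517300-114*sqrt(67) /5173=0.65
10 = 10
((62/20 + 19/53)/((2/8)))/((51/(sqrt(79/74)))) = 611 * sqrt(5846)/166685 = 0.28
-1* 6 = -6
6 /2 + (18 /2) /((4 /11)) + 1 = 115 /4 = 28.75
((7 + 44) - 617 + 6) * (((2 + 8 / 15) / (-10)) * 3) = 2128 / 5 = 425.60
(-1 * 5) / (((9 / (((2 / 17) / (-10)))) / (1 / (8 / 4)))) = 1 / 306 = 0.00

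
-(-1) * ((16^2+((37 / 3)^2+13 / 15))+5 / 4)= 73841 / 180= 410.23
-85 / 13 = -6.54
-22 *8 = -176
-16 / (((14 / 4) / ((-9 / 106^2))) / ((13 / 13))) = 72 / 19663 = 0.00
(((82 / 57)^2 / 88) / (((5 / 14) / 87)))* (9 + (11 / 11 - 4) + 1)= 2388701 / 59565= 40.10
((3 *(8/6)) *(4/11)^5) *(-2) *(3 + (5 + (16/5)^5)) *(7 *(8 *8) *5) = -3940041097216/100656875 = -39143.29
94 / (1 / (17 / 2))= 799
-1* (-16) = 16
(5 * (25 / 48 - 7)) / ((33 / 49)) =-76195 / 1584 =-48.10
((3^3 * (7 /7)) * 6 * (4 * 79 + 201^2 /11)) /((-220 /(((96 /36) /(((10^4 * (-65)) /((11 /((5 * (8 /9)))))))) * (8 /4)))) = 10662111 /178750000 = 0.06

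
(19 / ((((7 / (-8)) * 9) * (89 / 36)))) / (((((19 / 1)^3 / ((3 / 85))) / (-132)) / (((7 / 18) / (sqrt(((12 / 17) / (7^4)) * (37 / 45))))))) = 17248 * sqrt(9435) / 101045705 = 0.02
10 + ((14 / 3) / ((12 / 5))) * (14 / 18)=1865 / 162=11.51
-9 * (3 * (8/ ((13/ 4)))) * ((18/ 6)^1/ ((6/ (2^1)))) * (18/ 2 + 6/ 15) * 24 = -974592/ 65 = -14993.72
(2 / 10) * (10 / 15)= 2 / 15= 0.13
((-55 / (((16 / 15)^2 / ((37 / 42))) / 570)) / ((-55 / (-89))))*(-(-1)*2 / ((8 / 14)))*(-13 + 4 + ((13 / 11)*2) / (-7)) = 50608882125 / 39424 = 1283707.44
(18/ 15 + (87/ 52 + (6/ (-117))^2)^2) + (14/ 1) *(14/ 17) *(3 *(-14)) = -480.23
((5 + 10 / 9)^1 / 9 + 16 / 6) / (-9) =-271 / 729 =-0.37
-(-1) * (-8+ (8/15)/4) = -118/15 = -7.87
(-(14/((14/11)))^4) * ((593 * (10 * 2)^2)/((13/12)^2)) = -500089708800/169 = -2959110702.96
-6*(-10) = 60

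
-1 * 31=-31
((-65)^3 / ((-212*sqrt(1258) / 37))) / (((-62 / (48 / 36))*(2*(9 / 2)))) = -274625*sqrt(1258) / 3016548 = -3.23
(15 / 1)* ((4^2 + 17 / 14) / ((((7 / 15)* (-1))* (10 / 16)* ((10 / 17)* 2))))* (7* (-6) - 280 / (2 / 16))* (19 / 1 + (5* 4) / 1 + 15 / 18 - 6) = 58099557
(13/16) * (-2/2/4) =-13/64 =-0.20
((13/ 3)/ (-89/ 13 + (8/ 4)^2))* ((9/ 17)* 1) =-507/ 629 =-0.81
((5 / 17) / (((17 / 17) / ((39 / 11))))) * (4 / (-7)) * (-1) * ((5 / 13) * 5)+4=5.15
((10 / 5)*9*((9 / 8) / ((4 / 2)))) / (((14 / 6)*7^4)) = 243 / 134456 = 0.00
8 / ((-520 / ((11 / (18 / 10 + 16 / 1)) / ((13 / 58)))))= -638 / 15041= -0.04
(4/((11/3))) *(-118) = -1416/11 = -128.73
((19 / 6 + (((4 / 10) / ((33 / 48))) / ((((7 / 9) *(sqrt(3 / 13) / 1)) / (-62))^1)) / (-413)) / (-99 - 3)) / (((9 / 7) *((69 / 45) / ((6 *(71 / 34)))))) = -0.21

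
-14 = -14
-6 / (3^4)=-2 / 27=-0.07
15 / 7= 2.14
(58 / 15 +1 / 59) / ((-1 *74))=-3437 / 65490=-0.05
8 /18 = 4 /9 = 0.44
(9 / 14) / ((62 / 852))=8.83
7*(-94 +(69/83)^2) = -4499635/6889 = -653.16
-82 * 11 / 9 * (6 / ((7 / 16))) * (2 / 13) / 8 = -7216 / 273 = -26.43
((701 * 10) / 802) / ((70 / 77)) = 7711 / 802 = 9.61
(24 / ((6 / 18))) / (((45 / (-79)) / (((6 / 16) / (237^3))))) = -1 / 280845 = -0.00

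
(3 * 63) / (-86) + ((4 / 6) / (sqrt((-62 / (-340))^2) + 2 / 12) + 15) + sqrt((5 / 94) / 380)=sqrt(1786) / 3572 + 112609 / 7654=14.72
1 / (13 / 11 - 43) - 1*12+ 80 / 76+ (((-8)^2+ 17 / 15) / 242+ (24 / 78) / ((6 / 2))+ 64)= 734150161 / 13748020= 53.40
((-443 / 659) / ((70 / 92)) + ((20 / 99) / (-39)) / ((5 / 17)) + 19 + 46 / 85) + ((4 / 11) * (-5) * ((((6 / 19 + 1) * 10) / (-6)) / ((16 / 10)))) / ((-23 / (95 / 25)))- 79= -4232150918533 / 69640200630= -60.77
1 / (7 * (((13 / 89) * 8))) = 89 / 728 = 0.12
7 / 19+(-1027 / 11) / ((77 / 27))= -520922 / 16093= -32.37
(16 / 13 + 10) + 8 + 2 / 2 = 263 / 13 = 20.23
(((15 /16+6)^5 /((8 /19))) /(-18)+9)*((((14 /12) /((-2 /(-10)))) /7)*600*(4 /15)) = -281512.38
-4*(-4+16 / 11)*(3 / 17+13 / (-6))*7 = -141.85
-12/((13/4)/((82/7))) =-3936/91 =-43.25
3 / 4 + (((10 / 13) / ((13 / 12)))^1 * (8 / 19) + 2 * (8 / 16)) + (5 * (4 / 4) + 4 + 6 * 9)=835489 / 12844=65.05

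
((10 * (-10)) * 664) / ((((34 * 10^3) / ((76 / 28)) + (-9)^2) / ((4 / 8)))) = -630800 / 239539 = -2.63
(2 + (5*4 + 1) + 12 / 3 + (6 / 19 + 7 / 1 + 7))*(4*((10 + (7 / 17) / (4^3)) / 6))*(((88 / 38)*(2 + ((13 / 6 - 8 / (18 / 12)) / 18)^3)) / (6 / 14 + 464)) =29007550362175 / 10582316471808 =2.74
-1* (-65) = 65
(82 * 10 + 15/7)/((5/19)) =21869/7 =3124.14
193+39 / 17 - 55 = 2385 / 17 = 140.29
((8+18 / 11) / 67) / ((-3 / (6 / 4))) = -53 / 737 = -0.07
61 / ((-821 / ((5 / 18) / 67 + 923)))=-67901723 / 990126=-68.58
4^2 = 16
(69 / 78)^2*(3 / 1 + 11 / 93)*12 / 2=76705 / 5239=14.64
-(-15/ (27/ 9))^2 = -25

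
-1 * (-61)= 61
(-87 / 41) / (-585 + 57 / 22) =638 / 175111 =0.00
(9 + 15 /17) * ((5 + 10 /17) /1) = 15960 /289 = 55.22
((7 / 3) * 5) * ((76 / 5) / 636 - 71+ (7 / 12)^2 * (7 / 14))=-37827377 / 45792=-826.07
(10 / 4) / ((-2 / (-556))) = 695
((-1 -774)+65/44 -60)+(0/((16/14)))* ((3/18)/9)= -36675/44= -833.52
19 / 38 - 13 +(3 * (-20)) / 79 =-2095 / 158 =-13.26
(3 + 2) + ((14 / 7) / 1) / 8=21 / 4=5.25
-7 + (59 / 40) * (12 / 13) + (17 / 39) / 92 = -101069 / 17940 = -5.63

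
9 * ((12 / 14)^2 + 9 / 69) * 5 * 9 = 394875 / 1127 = 350.38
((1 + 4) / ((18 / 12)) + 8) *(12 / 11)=136 / 11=12.36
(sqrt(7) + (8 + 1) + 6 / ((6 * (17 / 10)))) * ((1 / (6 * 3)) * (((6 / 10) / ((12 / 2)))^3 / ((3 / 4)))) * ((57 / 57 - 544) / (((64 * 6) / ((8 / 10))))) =-29503 / 36720000 - 181 * sqrt(7) / 2160000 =-0.00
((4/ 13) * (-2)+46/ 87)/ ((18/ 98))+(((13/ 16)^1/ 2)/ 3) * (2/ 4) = -263219/ 651456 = -0.40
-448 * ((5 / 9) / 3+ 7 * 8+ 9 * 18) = -2639168 / 27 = -97746.96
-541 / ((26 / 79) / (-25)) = 41095.19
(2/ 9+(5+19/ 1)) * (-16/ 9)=-3488/ 81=-43.06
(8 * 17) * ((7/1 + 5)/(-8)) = -204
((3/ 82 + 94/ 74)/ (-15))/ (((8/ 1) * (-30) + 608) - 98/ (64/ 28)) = -3172/ 11837151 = -0.00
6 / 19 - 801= -15213 / 19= -800.68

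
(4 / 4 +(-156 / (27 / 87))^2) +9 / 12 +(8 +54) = 9098551 / 36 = 252737.53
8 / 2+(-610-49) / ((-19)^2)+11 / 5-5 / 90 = 140323 / 32490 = 4.32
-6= -6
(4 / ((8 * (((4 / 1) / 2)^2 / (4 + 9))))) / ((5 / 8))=13 / 5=2.60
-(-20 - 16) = 36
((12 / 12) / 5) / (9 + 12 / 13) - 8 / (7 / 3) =-15389 / 4515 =-3.41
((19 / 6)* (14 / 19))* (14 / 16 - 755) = -14077 / 8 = -1759.62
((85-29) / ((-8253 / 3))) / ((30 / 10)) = -8 / 1179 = -0.01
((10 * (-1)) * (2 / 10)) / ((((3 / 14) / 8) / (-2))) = 448 / 3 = 149.33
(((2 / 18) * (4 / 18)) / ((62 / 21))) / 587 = 7 / 491319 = 0.00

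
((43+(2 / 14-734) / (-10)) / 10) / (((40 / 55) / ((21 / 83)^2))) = 5645871 / 5511200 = 1.02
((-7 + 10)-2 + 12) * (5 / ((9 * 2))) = 65 / 18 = 3.61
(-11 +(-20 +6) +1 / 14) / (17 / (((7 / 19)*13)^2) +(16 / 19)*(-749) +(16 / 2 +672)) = -0.50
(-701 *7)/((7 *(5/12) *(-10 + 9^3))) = -8412/3595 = -2.34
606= 606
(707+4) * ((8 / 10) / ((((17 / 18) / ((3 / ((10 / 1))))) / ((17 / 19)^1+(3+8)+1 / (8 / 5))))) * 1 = 36531891 / 16150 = 2262.04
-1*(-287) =287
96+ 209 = 305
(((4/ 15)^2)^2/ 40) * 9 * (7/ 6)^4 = 4802/ 2278125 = 0.00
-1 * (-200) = 200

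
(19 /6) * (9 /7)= 57 /14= 4.07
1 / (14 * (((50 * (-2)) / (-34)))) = 17 / 700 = 0.02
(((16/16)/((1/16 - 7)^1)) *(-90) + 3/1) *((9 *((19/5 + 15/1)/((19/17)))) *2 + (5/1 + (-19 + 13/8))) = 130437837/28120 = 4638.61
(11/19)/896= 11/17024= 0.00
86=86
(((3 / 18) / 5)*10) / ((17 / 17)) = 1 / 3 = 0.33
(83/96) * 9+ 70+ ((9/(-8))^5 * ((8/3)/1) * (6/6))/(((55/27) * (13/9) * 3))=226198957/2928640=77.24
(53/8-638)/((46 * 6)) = -5051/2208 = -2.29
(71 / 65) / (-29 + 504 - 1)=71 / 30810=0.00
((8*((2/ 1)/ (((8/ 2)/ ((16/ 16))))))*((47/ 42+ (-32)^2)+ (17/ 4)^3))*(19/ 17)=28137727/ 5712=4926.07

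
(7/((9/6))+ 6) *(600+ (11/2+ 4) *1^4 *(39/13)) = 6704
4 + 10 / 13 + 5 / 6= 437 / 78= 5.60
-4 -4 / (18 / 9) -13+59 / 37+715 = 25811 / 37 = 697.59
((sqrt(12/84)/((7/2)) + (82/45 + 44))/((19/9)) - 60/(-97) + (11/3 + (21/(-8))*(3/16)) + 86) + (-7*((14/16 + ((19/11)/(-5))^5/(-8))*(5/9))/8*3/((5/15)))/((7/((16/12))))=18*sqrt(7)/931 + 7890722080555219/71236078320000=110.82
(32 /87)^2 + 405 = 3066469 /7569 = 405.14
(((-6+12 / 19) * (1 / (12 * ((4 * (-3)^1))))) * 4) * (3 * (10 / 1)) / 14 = 85 / 266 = 0.32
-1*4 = -4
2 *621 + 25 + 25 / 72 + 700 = 141649 / 72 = 1967.35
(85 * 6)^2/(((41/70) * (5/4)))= 355258.54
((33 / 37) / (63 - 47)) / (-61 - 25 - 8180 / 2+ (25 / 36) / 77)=-22869 / 1713225356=-0.00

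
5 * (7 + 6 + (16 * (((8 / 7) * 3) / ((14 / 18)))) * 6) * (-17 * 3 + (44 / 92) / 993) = -124474000970 / 1119111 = -111225.79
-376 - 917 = -1293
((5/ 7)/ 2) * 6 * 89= 190.71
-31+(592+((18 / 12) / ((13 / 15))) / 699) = 561.00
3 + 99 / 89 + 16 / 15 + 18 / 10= 9317 / 1335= 6.98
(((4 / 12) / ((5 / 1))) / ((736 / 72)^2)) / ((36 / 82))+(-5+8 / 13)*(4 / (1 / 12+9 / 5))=-1157694513 / 124336160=-9.31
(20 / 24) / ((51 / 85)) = 25 / 18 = 1.39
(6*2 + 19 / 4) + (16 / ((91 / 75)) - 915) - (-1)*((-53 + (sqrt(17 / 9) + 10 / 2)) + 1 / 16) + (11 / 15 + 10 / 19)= -386635261 / 414960 + sqrt(17) / 3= -930.37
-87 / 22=-3.95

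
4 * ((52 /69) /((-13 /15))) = -80 /23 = -3.48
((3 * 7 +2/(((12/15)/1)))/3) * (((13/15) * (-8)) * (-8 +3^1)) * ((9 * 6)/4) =3666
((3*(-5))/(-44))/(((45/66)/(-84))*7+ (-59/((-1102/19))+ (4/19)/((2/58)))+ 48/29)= 16530/422857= 0.04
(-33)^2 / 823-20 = -15371 / 823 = -18.68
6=6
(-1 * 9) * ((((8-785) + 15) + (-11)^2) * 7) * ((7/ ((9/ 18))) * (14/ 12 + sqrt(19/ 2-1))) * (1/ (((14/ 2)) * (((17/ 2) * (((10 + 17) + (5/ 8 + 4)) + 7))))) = 502544/ 1751 + 215376 * sqrt(34)/ 1751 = 1004.22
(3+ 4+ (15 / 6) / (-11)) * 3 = 447 / 22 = 20.32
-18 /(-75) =6 /25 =0.24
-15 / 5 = -3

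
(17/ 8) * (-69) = -1173/ 8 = -146.62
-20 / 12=-5 / 3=-1.67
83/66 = 1.26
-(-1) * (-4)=-4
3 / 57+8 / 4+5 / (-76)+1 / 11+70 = 60257 / 836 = 72.08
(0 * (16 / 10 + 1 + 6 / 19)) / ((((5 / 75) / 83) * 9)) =0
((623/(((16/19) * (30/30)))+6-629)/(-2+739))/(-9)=-623/35376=-0.02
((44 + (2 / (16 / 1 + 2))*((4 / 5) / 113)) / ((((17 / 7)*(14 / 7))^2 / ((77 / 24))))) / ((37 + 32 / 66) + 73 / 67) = 347190382 / 2238147495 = 0.16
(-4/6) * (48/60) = -8/15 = -0.53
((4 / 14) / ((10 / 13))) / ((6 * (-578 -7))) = -1 / 9450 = -0.00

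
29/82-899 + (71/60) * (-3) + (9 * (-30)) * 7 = -2289601/820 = -2792.20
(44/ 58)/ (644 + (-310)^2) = 11/ 1402788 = 0.00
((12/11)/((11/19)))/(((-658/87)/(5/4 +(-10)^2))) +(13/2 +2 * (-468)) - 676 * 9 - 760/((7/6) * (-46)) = -6431739877/915607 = -7024.56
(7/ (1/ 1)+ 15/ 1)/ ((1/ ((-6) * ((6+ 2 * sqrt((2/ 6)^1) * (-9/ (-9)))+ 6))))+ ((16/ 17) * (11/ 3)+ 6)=-80302/ 51-88 * sqrt(3)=-1726.97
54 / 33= 18 / 11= 1.64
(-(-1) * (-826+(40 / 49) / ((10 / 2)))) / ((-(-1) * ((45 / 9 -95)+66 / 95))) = 1922135 / 207858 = 9.25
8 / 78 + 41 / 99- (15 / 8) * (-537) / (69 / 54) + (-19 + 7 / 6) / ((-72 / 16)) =281494427 / 355212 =792.47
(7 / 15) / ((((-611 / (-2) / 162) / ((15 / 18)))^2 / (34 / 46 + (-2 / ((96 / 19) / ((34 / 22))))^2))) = 6746255775 / 66492949952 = 0.10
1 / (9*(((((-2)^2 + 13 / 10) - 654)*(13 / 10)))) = -100 / 758979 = -0.00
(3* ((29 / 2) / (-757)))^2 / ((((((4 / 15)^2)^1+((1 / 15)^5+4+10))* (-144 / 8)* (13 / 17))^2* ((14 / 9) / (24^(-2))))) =15572700087890625 / 158517024845684334854076416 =0.00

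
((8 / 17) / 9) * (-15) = -40 / 51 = -0.78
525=525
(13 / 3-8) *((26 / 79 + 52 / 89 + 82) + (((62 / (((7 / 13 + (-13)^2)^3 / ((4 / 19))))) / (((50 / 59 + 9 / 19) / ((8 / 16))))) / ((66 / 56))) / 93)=-57193513582862655655 / 188126817415944588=-304.02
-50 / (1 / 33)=-1650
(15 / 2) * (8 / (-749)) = -0.08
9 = 9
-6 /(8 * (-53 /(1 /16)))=3 /3392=0.00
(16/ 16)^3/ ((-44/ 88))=-2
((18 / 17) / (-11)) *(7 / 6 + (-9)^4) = -118119 / 187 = -631.65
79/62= 1.27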